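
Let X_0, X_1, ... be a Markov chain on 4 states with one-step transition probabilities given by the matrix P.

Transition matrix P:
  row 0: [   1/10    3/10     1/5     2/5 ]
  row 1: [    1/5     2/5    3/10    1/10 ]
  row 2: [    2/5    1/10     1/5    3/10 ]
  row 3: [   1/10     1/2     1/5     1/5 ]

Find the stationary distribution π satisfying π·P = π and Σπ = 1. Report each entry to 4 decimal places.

π = [0.2033, 0.3328, 0.2333, 0.2307]

Balance equations π_j = Σ_i π_i·P[i][j]:
  π_0 = 1/10·π_0 + 1/5·π_1 + 2/5·π_2 + 1/10·π_3
  π_1 = 3/10·π_0 + 2/5·π_1 + 1/10·π_2 + 1/2·π_3
  π_2 = 1/5·π_0 + 3/10·π_1 + 1/5·π_2 + 1/5·π_3
  normalize: π_0 + π_1 + π_2 + π_3 = 1
Solving the linear system gives exactly π = [237/1166, 194/583, 136/583, 269/1166].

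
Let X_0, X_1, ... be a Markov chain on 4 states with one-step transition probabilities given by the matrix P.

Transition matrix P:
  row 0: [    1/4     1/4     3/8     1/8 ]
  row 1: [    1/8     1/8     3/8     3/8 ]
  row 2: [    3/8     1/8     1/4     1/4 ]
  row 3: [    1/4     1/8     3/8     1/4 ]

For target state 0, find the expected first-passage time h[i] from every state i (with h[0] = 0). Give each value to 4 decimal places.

First-step conditioning: h[0] = 0; for i ≠ 0, h[i] = 1 + Σ_k P[i][k]·h[k].
  h[1] = 1 + 1/8·h[1] + 3/8·h[2] + 3/8·h[3]
  h[2] = 1 + 1/8·h[1] + 1/4·h[2] + 1/4·h[3]
  h[3] = 1 + 1/8·h[1] + 3/8·h[2] + 1/4·h[3]
Solving the 3×3 linear system over states ≠ 0 gives exactly h = [0, 216/53, 512/159, 192/53] (h[0] = 0 is the target).

h = [0.0000, 4.0755, 3.2201, 3.6226]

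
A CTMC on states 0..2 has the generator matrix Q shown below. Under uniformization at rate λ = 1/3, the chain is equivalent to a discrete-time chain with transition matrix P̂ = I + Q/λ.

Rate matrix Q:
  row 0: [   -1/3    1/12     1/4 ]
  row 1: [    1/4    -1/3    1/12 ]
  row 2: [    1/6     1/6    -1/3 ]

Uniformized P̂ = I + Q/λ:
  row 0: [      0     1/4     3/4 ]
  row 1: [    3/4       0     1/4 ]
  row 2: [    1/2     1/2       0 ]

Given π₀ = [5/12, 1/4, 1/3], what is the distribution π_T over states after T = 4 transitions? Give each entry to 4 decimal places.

π = [0.3792, 0.2744, 0.3464]

t=0: π = [0.4167, 0.2500, 0.3333]
t=1: π = [0.3542, 0.2708, 0.3750]
t=2: π = [0.3906, 0.2760, 0.3333]
t=3: π = [0.3737, 0.2643, 0.3620]
t=4: π = [0.3792, 0.2744, 0.3464]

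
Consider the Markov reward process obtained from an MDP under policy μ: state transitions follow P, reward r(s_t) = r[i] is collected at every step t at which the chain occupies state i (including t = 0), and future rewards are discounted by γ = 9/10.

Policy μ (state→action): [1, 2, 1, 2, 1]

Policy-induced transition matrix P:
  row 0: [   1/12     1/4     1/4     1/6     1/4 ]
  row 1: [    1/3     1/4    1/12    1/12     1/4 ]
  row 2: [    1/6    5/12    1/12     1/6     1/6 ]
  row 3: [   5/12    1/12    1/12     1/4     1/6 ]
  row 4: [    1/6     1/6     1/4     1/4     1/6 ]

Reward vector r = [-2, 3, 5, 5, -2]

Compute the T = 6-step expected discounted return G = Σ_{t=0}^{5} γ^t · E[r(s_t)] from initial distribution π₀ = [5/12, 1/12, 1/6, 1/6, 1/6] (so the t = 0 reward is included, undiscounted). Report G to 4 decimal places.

t=0: π = [0.4167, 0.0833, 0.1667, 0.1667, 0.1667], E[r] = 0.7500, γ^t·E[r] = 0.750000, running G = 0.750000
t=1: π = [0.1875, 0.2361, 0.1806, 0.1875, 0.2083], E[r] = 1.7569, γ^t·E[r] = 1.581250, running G = 2.331250
t=2: π = [0.2373, 0.2315, 0.1493, 0.1800, 0.2020], E[r] = 1.4624, γ^t·E[r] = 1.184531, running G = 3.515781
t=3: π = [0.2305, 0.2281, 0.1565, 0.1792, 0.2057], E[r] = 1.4905, γ^t·E[r] = 1.086574, running G = 4.602355
t=4: π = [0.2303, 0.2291, 0.1560, 0.1797, 0.2049], E[r] = 1.4958, γ^t·E[r] = 0.981395, running G = 5.583750
t=5: π = [0.2306, 0.2290, 0.1559, 0.1796, 0.2049], E[r] = 1.4933, γ^t·E[r] = 0.881769, running G = 6.465519

G = 6.4655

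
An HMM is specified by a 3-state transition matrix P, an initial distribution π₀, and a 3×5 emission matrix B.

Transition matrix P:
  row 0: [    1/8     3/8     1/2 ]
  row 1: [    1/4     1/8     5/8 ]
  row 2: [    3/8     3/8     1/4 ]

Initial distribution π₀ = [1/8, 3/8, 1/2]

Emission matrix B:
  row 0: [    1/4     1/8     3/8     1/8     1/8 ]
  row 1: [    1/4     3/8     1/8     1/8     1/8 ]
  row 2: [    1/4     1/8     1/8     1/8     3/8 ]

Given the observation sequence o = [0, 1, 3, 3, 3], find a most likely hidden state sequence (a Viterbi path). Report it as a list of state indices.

t=0: δ = [3.125e-02, 9.375e-02, 1.250e-01]  (obs o_0=0)
t=1: δ = [5.859e-03, 1.758e-02, 7.324e-03]  ψ = [2, 2, 1]  (obs o_1=1)
t=2: δ = [5.493e-04, 3.433e-04, 1.373e-03]  ψ = [1, 2, 1]  (obs o_2=3)
t=3: δ = [6.437e-05, 6.437e-05, 4.292e-05]  ψ = [2, 2, 2]  (obs o_3=3)
t=4: δ = [2.012e-06, 3.017e-06, 5.029e-06]  ψ = [1, 0, 1]  (obs o_4=3)
backtrack: best end state = 2; path = [2, 1, 2, 1, 2]

path = [2, 1, 2, 1, 2]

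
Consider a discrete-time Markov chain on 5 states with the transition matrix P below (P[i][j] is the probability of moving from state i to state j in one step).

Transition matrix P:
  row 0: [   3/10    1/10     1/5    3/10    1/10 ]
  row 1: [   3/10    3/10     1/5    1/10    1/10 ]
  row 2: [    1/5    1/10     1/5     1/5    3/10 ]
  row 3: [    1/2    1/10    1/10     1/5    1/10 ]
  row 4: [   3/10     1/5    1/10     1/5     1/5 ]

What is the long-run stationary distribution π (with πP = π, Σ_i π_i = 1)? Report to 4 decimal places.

π = [0.3273, 0.1434, 0.1634, 0.2184, 0.1474]

Balance equations π_j = Σ_i π_i·P[i][j]:
  π_0 = 3/10·π_0 + 3/10·π_1 + 1/5·π_2 + 1/2·π_3 + 3/10·π_4
  π_1 = 1/10·π_0 + 3/10·π_1 + 1/10·π_2 + 1/10·π_3 + 1/5·π_4
  π_2 = 1/5·π_0 + 1/5·π_1 + 1/5·π_2 + 1/10·π_3 + 1/10·π_4
  π_3 = 3/10·π_0 + 1/10·π_1 + 1/5·π_2 + 1/5·π_3 + 1/5·π_4
  normalize: π_0 + π_1 + π_2 + π_3 + π_4 = 1
Solving the linear system gives exactly π = [655/2001, 287/2001, 109/667, 19/87, 295/2001].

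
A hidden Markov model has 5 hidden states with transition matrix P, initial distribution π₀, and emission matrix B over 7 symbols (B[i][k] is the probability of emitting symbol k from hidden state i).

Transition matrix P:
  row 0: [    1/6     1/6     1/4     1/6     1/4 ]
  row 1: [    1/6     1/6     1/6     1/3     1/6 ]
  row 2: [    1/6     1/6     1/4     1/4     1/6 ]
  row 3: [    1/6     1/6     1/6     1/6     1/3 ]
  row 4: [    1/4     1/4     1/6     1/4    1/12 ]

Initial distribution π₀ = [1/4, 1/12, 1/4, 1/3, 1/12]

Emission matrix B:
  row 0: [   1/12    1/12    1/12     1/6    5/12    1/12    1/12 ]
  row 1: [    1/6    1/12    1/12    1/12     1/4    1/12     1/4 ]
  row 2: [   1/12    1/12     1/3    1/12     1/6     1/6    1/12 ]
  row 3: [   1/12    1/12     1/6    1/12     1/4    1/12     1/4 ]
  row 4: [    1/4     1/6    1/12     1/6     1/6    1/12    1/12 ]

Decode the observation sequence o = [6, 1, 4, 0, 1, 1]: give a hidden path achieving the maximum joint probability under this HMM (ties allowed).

t=0: δ = [2.083e-02, 2.083e-02, 2.083e-02, 8.333e-02, 6.944e-03]  (obs o_0=6)
t=1: δ = [1.157e-03, 1.157e-03, 1.157e-03, 1.157e-03, 4.630e-03]  ψ = [3, 3, 3, 3, 3]  (obs o_1=1)
t=2: δ = [4.823e-04, 2.894e-04, 1.286e-04, 2.894e-04, 6.430e-05]  ψ = [4, 4, 4, 4, 3]  (obs o_2=4)
t=3: δ = [6.698e-06, 1.340e-05, 1.005e-05, 8.038e-06, 3.014e-05]  ψ = [0, 0, 0, 1, 0]  (obs o_3=0)
t=4: δ = [6.279e-07, 6.279e-07, 4.186e-07, 6.279e-07, 4.465e-07]  ψ = [4, 4, 4, 4, 3]  (obs o_4=1)
t=5: δ = [9.303e-09, 9.303e-09, 1.308e-08, 1.744e-08, 3.489e-08]  ψ = [4, 4, 0, 1, 3]  (obs o_5=1)
backtrack: best end state = 4; path = [3, 4, 0, 4, 3, 4]

path = [3, 4, 0, 4, 3, 4]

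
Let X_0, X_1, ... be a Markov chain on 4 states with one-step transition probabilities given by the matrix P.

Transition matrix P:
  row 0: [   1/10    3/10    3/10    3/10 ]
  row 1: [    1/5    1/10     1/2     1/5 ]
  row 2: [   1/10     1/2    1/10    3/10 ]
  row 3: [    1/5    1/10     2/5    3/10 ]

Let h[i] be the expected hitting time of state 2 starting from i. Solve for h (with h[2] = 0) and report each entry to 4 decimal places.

First-step conditioning: h[2] = 0; for i ≠ 2, h[i] = 1 + Σ_k P[i][k]·h[k].
  h[0] = 1 + 1/10·h[0] + 3/10·h[1] + 3/10·h[3]
  h[1] = 1 + 1/5·h[0] + 1/10·h[1] + 1/5·h[3]
  h[3] = 1 + 1/5·h[0] + 1/10·h[1] + 3/10·h[3]
Solving the 3×3 linear system over states ≠ 2 gives exactly h = [236/87, 66/29, 0, 220/87] (h[2] = 0 is the target).

h = [2.7126, 2.2759, 0.0000, 2.5287]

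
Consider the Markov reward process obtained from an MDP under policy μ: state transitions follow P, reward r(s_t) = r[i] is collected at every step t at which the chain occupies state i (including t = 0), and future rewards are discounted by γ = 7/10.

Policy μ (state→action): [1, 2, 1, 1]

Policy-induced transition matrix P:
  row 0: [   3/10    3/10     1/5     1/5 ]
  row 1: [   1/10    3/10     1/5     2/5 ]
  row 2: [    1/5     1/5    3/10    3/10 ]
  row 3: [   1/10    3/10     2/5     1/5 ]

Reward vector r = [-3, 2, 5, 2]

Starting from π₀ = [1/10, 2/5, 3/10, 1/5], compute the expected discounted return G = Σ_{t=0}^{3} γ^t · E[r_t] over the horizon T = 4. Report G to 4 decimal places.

G = 5.5666

t=0: π = [0.1000, 0.4000, 0.3000, 0.2000], E[r] = 2.4000, γ^t·E[r] = 2.400000, running G = 2.400000
t=1: π = [0.1500, 0.2700, 0.2700, 0.3100], E[r] = 2.0600, γ^t·E[r] = 1.442000, running G = 3.842000
t=2: π = [0.1570, 0.2730, 0.2890, 0.2810], E[r] = 2.0820, γ^t·E[r] = 1.020180, running G = 4.862180
t=3: π = [0.1603, 0.2711, 0.2851, 0.2835], E[r] = 2.0538, γ^t·E[r] = 0.704453, running G = 5.566633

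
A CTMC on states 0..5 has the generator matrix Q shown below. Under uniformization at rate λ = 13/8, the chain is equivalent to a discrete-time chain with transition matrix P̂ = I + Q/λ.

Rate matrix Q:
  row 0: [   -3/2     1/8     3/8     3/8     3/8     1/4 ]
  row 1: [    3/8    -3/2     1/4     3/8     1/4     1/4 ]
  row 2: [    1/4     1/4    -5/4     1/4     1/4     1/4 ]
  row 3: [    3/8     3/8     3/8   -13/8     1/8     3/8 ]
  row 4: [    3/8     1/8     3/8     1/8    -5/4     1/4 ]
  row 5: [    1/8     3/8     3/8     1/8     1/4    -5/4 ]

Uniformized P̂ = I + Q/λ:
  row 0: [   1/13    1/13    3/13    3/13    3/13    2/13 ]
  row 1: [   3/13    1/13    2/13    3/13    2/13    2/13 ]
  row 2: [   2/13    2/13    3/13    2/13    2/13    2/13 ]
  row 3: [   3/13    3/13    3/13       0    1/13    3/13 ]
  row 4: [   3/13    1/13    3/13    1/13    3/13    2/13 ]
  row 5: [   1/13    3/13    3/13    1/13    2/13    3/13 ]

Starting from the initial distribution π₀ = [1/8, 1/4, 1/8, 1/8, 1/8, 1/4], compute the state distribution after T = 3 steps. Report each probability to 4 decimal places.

π = [0.1616, 0.1413, 0.2198, 0.1305, 0.1692, 0.1776]

t=0: π = [0.1250, 0.2500, 0.1250, 0.1250, 0.1250, 0.2500]
t=1: π = [0.1635, 0.1442, 0.2115, 0.1346, 0.1635, 0.1827]
t=2: π = [0.1612, 0.1420, 0.2197, 0.1302, 0.1686, 0.1783]
t=3: π = [0.1616, 0.1413, 0.2198, 0.1305, 0.1692, 0.1776]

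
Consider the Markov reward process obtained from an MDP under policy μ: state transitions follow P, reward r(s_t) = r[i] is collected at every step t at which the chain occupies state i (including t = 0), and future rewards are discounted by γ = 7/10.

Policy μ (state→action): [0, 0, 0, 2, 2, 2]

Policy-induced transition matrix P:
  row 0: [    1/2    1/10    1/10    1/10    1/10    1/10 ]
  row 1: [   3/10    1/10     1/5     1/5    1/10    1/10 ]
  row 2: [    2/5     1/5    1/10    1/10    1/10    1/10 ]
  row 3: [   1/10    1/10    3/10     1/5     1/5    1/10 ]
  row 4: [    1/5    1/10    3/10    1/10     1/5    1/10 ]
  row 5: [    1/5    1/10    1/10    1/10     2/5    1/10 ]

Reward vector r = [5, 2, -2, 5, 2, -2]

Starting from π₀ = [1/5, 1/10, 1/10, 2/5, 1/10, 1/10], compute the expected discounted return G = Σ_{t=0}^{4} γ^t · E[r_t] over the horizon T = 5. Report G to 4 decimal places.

t=0: π = [0.2000, 0.1000, 0.1000, 0.4000, 0.1000, 0.1000], E[r] = 3.0000, γ^t·E[r] = 3.000000, running G = 3.000000
t=1: π = [0.2500, 0.1100, 0.2100, 0.1500, 0.1800, 0.1000], E[r] = 1.9600, γ^t·E[r] = 1.372000, running G = 4.372000
t=2: π = [0.3130, 0.1210, 0.1770, 0.1260, 0.1630, 0.1000], E[r] = 2.2090, γ^t·E[r] = 1.082410, running G = 5.454410
t=3: π = [0.3288, 0.1177, 0.1699, 0.1247, 0.1589, 0.1000], E[r] = 2.2809, γ^t·E[r] = 0.782349, running G = 6.236759
t=4: π = [0.3319, 0.1170, 0.1685, 0.1242, 0.1584, 0.1000], E[r] = 2.2945, γ^t·E[r] = 0.550914, running G = 6.787673

G = 6.7877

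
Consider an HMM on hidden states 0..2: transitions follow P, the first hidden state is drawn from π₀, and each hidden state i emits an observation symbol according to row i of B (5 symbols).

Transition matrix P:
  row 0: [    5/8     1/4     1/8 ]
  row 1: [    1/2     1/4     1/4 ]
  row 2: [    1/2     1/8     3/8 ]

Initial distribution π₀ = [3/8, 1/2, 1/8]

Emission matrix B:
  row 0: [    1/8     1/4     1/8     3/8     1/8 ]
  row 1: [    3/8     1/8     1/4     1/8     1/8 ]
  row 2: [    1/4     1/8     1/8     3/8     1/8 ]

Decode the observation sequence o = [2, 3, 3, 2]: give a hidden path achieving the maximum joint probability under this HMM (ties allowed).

path = [1, 0, 0, 0]

t=0: δ = [4.688e-02, 1.250e-01, 1.562e-02]  (obs o_0=2)
t=1: δ = [2.344e-02, 3.906e-03, 1.172e-02]  ψ = [1, 1, 1]  (obs o_1=3)
t=2: δ = [5.493e-03, 7.324e-04, 1.648e-03]  ψ = [0, 0, 2]  (obs o_2=3)
t=3: δ = [4.292e-04, 3.433e-04, 8.583e-05]  ψ = [0, 0, 0]  (obs o_3=2)
backtrack: best end state = 0; path = [1, 0, 0, 0]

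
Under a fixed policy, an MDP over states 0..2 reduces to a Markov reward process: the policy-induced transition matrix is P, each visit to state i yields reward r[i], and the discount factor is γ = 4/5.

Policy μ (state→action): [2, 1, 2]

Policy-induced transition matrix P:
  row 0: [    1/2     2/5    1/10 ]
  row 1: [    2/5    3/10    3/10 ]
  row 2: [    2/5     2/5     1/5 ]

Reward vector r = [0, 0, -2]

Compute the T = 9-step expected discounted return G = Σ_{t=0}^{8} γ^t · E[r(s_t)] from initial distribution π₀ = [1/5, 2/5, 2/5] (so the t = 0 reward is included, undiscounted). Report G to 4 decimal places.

G = -2.1257

t=0: π = [0.2000, 0.4000, 0.4000], E[r] = -0.8000, γ^t·E[r] = -0.800000, running G = -0.800000
t=1: π = [0.4200, 0.3600, 0.2200], E[r] = -0.4400, γ^t·E[r] = -0.352000, running G = -1.152000
t=2: π = [0.4420, 0.3640, 0.1940], E[r] = -0.3880, γ^t·E[r] = -0.248320, running G = -1.400320
t=3: π = [0.4442, 0.3636, 0.1922], E[r] = -0.3844, γ^t·E[r] = -0.196813, running G = -1.597133
t=4: π = [0.4444, 0.3636, 0.1919], E[r] = -0.3839, γ^t·E[r] = -0.157237, running G = -1.754370
t=5: π = [0.4444, 0.3636, 0.1919], E[r] = -0.3838, γ^t·E[r] = -0.125778, running G = -1.880148
t=6: π = [0.4444, 0.3636, 0.1919], E[r] = -0.3838, γ^t·E[r] = -0.100621, running G = -1.980769
t=7: π = [0.4444, 0.3636, 0.1919], E[r] = -0.3838, γ^t·E[r] = -0.080497, running G = -2.061266
t=8: π = [0.4444, 0.3636, 0.1919], E[r] = -0.3838, γ^t·E[r] = -0.064397, running G = -2.125663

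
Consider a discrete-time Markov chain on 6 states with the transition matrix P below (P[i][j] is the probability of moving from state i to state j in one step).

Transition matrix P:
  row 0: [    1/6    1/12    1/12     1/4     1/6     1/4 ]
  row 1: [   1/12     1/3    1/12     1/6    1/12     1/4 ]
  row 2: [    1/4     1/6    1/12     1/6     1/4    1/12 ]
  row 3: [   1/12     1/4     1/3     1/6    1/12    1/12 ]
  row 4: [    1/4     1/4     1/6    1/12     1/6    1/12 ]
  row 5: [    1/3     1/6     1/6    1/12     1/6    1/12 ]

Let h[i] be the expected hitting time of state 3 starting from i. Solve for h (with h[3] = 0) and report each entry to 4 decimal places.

First-step conditioning: h[3] = 0; for i ≠ 3, h[i] = 1 + Σ_k P[i][k]·h[k].
  h[0] = 1 + 1/6·h[0] + 1/12·h[1] + 1/12·h[2] + 1/6·h[4] + 1/4·h[5]
  h[1] = 1 + 1/12·h[0] + 1/3·h[1] + 1/12·h[2] + 1/12·h[4] + 1/4·h[5]
  h[2] = 1 + 1/4·h[0] + 1/6·h[1] + 1/12·h[2] + 1/4·h[4] + 1/12·h[5]
  h[4] = 1 + 1/4·h[0] + 1/4·h[1] + 1/6·h[2] + 1/6·h[4] + 1/12·h[5]
  h[5] = 1 + 1/3·h[0] + 1/6·h[1] + 1/6·h[2] + 1/6·h[4] + 1/12·h[5]
Solving the 5×5 linear system over states ≠ 3 gives exactly h = [55734/9461, 60918/9461, 60126/9461, 0, 64812/9461, 64380/9461] (h[3] = 0 is the target).

h = [5.8909, 6.4389, 6.3551, 0.0000, 6.8504, 6.8048]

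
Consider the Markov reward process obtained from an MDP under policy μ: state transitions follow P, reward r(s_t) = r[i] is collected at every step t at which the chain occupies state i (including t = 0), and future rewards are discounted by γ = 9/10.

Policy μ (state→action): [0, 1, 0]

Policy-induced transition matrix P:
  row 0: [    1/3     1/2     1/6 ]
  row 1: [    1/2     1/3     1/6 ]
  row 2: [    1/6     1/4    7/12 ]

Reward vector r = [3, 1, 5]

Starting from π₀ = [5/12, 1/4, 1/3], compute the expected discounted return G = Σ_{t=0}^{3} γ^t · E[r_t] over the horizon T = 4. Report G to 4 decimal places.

t=0: π = [0.4167, 0.2500, 0.3333], E[r] = 3.1667, γ^t·E[r] = 3.166667, running G = 3.166667
t=1: π = [0.3194, 0.3750, 0.3056], E[r] = 2.8611, γ^t·E[r] = 2.575000, running G = 5.741667
t=2: π = [0.3449, 0.3611, 0.2940], E[r] = 2.8657, γ^t·E[r] = 2.321250, running G = 8.062917
t=3: π = [0.3445, 0.3663, 0.2892], E[r] = 2.8457, γ^t·E[r] = 2.074500, running G = 10.137417

G = 10.1374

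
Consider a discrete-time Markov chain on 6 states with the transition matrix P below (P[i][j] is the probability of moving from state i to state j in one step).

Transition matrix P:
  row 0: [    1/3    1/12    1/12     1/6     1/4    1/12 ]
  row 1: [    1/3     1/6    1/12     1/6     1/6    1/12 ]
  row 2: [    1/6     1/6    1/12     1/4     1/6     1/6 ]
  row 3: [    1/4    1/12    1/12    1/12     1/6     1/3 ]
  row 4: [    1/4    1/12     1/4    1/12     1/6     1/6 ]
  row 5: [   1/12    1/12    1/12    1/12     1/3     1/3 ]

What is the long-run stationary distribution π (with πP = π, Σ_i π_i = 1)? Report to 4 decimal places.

π = [0.2361, 0.1018, 0.1197, 0.1314, 0.2184, 0.1925]

Balance equations π_j = Σ_i π_i·P[i][j]:
  π_0 = 1/3·π_0 + 1/3·π_1 + 1/6·π_2 + 1/4·π_3 + 1/4·π_4 + 1/12·π_5
  π_1 = 1/12·π_0 + 1/6·π_1 + 1/6·π_2 + 1/12·π_3 + 1/12·π_4 + 1/12·π_5
  π_2 = 1/12·π_0 + 1/12·π_1 + 1/12·π_2 + 1/12·π_3 + 1/4·π_4 + 1/12·π_5
  π_3 = 1/6·π_0 + 1/6·π_1 + 1/4·π_2 + 1/12·π_3 + 1/12·π_4 + 1/12·π_5
  π_4 = 1/4·π_0 + 1/6·π_1 + 1/6·π_2 + 1/6·π_3 + 1/6·π_4 + 1/3·π_5
  normalize: π_0 + π_1 + π_2 + π_3 + π_4 + π_5 = 1
Solving the linear system gives exactly π = [6079/25748, 2621/25748, 3083/25748, 6769/51496, 1406/6437, 9913/51496].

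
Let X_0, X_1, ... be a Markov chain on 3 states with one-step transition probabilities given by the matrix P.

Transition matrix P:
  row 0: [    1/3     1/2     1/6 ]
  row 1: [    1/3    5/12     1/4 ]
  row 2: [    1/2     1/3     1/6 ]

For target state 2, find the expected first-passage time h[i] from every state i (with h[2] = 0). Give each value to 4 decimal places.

First-step conditioning: h[2] = 0; for i ≠ 2, h[i] = 1 + Σ_k P[i][k]·h[k].
  h[0] = 1 + 1/3·h[0] + 1/2·h[1]
  h[1] = 1 + 1/3·h[0] + 5/12·h[1]
Solving the 2×2 linear system over states ≠ 2 gives exactly h = [39/8, 9/2, 0] (h[2] = 0 is the target).

h = [4.8750, 4.5000, 0.0000]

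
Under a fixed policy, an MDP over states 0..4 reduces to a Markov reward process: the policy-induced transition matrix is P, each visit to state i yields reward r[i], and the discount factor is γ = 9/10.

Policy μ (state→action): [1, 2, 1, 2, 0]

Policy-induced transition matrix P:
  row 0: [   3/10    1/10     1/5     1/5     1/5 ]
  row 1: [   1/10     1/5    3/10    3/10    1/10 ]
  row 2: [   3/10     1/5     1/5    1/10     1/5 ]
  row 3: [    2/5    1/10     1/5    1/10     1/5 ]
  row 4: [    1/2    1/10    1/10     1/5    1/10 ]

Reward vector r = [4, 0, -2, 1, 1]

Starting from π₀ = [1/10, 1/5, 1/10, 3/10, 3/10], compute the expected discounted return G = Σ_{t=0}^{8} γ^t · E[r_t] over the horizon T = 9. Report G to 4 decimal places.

G = 7.3014

t=0: π = [0.1000, 0.2000, 0.1000, 0.3000, 0.3000], E[r] = 0.8000, γ^t·E[r] = 0.800000, running G = 0.800000
t=1: π = [0.3500, 0.1300, 0.1900, 0.1800, 0.1500], E[r] = 1.3500, γ^t·E[r] = 1.215000, running G = 2.015000
t=2: π = [0.3220, 0.1320, 0.1980, 0.1760, 0.1720], E[r] = 1.2400, γ^t·E[r] = 1.004400, running G = 3.019400
t=3: π = [0.3256, 0.1330, 0.1960, 0.1758, 0.1696], E[r] = 1.2558, γ^t·E[r] = 0.915478, running G = 3.934878
t=4: π = [0.3249, 0.1329, 0.1963, 0.1761, 0.1697], E[r] = 1.2528, γ^t·E[r] = 0.821949, running G = 4.756827
t=5: π = [0.3250, 0.1329, 0.1963, 0.1760, 0.1697], E[r] = 1.2531, γ^t·E[r] = 0.739924, running G = 5.496751
t=6: π = [0.3250, 0.1329, 0.1963, 0.1761, 0.1697], E[r] = 1.2530, γ^t·E[r] = 0.665906, running G = 6.162657
t=7: π = [0.3250, 0.1329, 0.1963, 0.1761, 0.1697], E[r] = 1.2530, γ^t·E[r] = 0.599316, running G = 6.761974
t=8: π = [0.3250, 0.1329, 0.1963, 0.1761, 0.1697], E[r] = 1.2530, γ^t·E[r] = 0.539384, running G = 7.301358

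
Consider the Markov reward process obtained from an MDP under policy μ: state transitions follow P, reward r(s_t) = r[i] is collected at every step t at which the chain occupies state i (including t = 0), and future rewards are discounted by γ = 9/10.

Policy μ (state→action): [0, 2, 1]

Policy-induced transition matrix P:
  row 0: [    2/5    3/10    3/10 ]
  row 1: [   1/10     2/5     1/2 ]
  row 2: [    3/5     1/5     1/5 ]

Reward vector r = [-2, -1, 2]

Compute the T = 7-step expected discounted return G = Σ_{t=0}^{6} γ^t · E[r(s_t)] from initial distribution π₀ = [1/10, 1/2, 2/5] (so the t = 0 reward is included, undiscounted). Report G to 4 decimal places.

G = -1.4437

t=0: π = [0.1000, 0.5000, 0.4000], E[r] = 0.1000, γ^t·E[r] = 0.100000, running G = 0.100000
t=1: π = [0.3300, 0.3100, 0.3600], E[r] = -0.2500, γ^t·E[r] = -0.225000, running G = -0.125000
t=2: π = [0.3790, 0.2950, 0.3260], E[r] = -0.4010, γ^t·E[r] = -0.324810, running G = -0.449810
t=3: π = [0.3767, 0.2969, 0.3264], E[r] = -0.3975, γ^t·E[r] = -0.289778, running G = -0.739588
t=4: π = [0.3762, 0.2971, 0.3267], E[r] = -0.3960, γ^t·E[r] = -0.259809, running G = -0.999397
t=5: π = [0.3762, 0.2970, 0.3267], E[r] = -0.3960, γ^t·E[r] = -0.233849, running G = -1.233245
t=6: π = [0.3762, 0.2970, 0.3267], E[r] = -0.3960, γ^t·E[r] = -0.210472, running G = -1.443717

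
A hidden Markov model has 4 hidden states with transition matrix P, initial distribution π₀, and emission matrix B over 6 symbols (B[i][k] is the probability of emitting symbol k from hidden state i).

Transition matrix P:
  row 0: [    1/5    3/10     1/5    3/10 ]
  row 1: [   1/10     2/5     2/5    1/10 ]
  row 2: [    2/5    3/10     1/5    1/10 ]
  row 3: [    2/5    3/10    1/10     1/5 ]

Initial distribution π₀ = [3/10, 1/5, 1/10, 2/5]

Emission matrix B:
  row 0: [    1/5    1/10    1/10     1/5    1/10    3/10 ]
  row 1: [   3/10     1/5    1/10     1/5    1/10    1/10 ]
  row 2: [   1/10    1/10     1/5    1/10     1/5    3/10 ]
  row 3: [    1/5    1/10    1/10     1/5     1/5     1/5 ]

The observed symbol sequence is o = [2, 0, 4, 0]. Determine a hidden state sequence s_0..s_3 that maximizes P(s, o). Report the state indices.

path = [3, 1, 2, 1]

t=0: δ = [3.000e-02, 2.000e-02, 2.000e-02, 4.000e-02]  (obs o_0=2)
t=1: δ = [3.200e-03, 3.600e-03, 8.000e-04, 1.800e-03]  ψ = [3, 3, 1, 0]  (obs o_1=0)
t=2: δ = [7.200e-05, 1.440e-04, 2.880e-04, 1.920e-04]  ψ = [3, 1, 1, 0]  (obs o_2=4)
t=3: δ = [2.304e-05, 2.592e-05, 5.760e-06, 7.680e-06]  ψ = [2, 2, 1, 3]  (obs o_3=0)
backtrack: best end state = 1; path = [3, 1, 2, 1]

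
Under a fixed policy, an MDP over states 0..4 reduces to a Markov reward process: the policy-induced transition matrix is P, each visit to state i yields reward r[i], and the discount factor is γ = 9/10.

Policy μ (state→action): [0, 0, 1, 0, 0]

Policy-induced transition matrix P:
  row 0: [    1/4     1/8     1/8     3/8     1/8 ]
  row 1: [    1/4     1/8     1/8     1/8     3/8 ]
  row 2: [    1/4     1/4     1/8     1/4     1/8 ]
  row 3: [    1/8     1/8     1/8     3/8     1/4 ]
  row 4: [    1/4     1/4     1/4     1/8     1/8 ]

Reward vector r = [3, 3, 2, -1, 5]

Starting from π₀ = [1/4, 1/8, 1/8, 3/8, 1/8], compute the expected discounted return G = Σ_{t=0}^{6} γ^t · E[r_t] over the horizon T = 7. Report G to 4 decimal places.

t=0: π = [0.2500, 0.1250, 0.1250, 0.3750, 0.1250], E[r] = 1.6250, γ^t·E[r] = 1.625000, running G = 1.625000
t=1: π = [0.2031, 0.1563, 0.1406, 0.2969, 0.2031], E[r] = 2.0781, γ^t·E[r] = 1.870313, running G = 3.495313
t=2: π = [0.2129, 0.1680, 0.1504, 0.2676, 0.2012], E[r] = 2.1816, γ^t·E[r] = 1.767129, running G = 5.262441
t=3: π = [0.2166, 0.1689, 0.1501, 0.2639, 0.2004], E[r] = 2.1951, γ^t·E[r] = 1.600205, running G = 6.862646
t=4: π = [0.2170, 0.1688, 0.1501, 0.2639, 0.2002], E[r] = 2.1949, γ^t·E[r] = 1.440044, running G = 8.302690
t=5: π = [0.2170, 0.1688, 0.1500, 0.2640, 0.2002], E[r] = 2.1944, γ^t·E[r] = 1.295790, running G = 9.598480
t=6: π = [0.2170, 0.1688, 0.1500, 0.2640, 0.2002], E[r] = 2.1944, γ^t·E[r] = 1.166170, running G = 10.764650

G = 10.7647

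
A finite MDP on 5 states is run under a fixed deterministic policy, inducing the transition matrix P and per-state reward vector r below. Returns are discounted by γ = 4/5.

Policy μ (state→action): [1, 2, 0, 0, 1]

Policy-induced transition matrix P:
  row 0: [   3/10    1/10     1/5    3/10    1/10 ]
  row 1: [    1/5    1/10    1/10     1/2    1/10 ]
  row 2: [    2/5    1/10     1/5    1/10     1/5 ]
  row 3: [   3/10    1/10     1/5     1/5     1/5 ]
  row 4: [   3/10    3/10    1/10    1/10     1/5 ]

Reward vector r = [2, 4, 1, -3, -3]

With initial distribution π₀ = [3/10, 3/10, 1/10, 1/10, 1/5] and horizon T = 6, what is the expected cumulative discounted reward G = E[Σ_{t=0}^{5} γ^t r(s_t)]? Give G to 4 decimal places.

t=0: π = [0.3000, 0.3000, 0.1000, 0.1000, 0.2000], E[r] = 1.0000, γ^t·E[r] = 1.000000, running G = 1.000000
t=1: π = [0.2800, 0.1400, 0.1500, 0.2900, 0.1400], E[r] = -0.0200, γ^t·E[r] = -0.016000, running G = 0.984000
t=2: π = [0.3010, 0.1280, 0.1720, 0.2410, 0.1580], E[r] = 0.0890, γ^t·E[r] = 0.056960, running G = 1.040960
t=3: π = [0.3044, 0.1316, 0.1714, 0.2355, 0.1571], E[r] = 0.1288, γ^t·E[r] = 0.065946, running G = 1.106906
t=4: π = [0.3040, 0.1314, 0.1711, 0.2371, 0.1564], E[r] = 0.1244, γ^t·E[r] = 0.050938, running G = 1.157843
t=5: π = [0.3040, 0.1313, 0.1712, 0.2371, 0.1565], E[r] = 0.1237, γ^t·E[r] = 0.040530, running G = 1.198373

G = 1.1984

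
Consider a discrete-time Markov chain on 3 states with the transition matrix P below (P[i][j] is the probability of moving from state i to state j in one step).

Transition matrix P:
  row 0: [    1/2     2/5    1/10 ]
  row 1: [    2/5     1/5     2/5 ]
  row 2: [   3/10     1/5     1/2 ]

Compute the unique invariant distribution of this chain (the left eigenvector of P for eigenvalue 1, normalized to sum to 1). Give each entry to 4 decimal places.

π = [0.4103, 0.2821, 0.3077]

Balance equations π_j = Σ_i π_i·P[i][j]:
  π_0 = 1/2·π_0 + 2/5·π_1 + 3/10·π_2
  π_1 = 2/5·π_0 + 1/5·π_1 + 1/5·π_2
  normalize: π_0 + π_1 + π_2 = 1
Solving the linear system gives exactly π = [16/39, 11/39, 4/13].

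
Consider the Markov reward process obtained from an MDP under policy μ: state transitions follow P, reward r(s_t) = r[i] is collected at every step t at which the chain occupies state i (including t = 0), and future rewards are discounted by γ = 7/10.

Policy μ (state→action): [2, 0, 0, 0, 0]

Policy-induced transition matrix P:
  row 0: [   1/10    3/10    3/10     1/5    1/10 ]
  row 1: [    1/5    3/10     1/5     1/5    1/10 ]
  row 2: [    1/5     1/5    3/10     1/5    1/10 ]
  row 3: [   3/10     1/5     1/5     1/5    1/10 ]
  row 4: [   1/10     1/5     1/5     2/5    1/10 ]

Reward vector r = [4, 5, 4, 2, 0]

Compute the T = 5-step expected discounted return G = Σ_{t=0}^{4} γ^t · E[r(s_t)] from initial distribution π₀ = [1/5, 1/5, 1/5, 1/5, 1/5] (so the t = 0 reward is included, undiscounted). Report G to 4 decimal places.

G = 9.0037

t=0: π = [0.2000, 0.2000, 0.2000, 0.2000, 0.2000], E[r] = 3.0000, γ^t·E[r] = 3.000000, running G = 3.000000
t=1: π = [0.1800, 0.2400, 0.2400, 0.2400, 0.1000], E[r] = 3.3600, γ^t·E[r] = 2.352000, running G = 5.352000
t=2: π = [0.1960, 0.2420, 0.2420, 0.2200, 0.1000], E[r] = 3.4020, γ^t·E[r] = 1.666980, running G = 7.018980
t=3: π = [0.1924, 0.2438, 0.2438, 0.2200, 0.1000], E[r] = 3.4038, γ^t·E[r] = 1.167503, running G = 8.186483
t=4: π = [0.1928, 0.2436, 0.2436, 0.2200, 0.1000], E[r] = 3.4036, γ^t·E[r] = 0.817209, running G = 9.003693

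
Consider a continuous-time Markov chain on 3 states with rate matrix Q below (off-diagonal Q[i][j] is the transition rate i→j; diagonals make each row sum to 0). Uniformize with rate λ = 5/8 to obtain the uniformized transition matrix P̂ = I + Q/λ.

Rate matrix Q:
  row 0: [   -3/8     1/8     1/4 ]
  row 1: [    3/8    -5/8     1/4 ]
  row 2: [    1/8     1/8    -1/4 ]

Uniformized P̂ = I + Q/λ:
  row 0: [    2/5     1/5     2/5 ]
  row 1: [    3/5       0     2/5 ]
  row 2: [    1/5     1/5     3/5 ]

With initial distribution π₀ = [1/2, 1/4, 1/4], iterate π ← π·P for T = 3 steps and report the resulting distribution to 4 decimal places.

π = [0.3360, 0.1660, 0.4980]

t=0: π = [0.5000, 0.2500, 0.2500]
t=1: π = [0.4000, 0.1500, 0.4500]
t=2: π = [0.3400, 0.1700, 0.4900]
t=3: π = [0.3360, 0.1660, 0.4980]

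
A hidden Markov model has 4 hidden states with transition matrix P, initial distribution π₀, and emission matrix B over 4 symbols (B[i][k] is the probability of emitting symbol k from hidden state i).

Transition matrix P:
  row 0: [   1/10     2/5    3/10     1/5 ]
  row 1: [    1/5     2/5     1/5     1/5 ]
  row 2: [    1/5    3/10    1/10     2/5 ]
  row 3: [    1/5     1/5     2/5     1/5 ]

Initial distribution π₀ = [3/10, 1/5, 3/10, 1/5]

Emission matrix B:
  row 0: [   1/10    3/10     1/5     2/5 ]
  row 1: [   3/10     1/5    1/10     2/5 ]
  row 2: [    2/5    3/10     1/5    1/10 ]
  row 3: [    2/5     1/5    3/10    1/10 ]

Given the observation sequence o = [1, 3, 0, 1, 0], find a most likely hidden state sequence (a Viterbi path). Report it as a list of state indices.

path = [0, 1, 3, 2, 3]

t=0: δ = [9.000e-02, 4.000e-02, 9.000e-02, 4.000e-02]  (obs o_0=1)
t=1: δ = [7.200e-03, 1.440e-02, 2.700e-03, 3.600e-03]  ψ = [2, 0, 0, 2]  (obs o_1=3)
t=2: δ = [2.880e-04, 1.728e-03, 1.152e-03, 1.152e-03]  ψ = [1, 1, 1, 1]  (obs o_2=0)
t=3: δ = [1.037e-04, 1.382e-04, 1.382e-04, 9.216e-05]  ψ = [1, 1, 3, 2]  (obs o_3=1)
t=4: δ = [2.765e-06, 1.659e-05, 1.475e-05, 2.212e-05]  ψ = [1, 1, 3, 2]  (obs o_4=0)
backtrack: best end state = 3; path = [0, 1, 3, 2, 3]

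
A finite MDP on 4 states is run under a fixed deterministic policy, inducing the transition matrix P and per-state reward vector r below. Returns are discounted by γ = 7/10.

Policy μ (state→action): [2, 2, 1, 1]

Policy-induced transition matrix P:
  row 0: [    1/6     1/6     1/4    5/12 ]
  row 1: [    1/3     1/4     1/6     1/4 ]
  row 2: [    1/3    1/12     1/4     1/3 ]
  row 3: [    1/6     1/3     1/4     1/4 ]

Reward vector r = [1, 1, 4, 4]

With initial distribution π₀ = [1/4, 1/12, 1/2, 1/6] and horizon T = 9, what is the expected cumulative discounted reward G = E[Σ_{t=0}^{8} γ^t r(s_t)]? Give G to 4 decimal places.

t=0: π = [0.2500, 0.0833, 0.5000, 0.1667], E[r] = 3.0000, γ^t·E[r] = 3.000000, running G = 3.000000
t=1: π = [0.2639, 0.1597, 0.2431, 0.3333], E[r] = 2.7292, γ^t·E[r] = 1.910417, running G = 4.910417
t=2: π = [0.2338, 0.2153, 0.2367, 0.3142], E[r] = 2.6528, γ^t·E[r] = 1.299861, running G = 6.210278
t=3: π = [0.2420, 0.2173, 0.2321, 0.3087], E[r] = 2.6223, γ^t·E[r] = 0.899432, running G = 7.109710
t=4: π = [0.2416, 0.2169, 0.2319, 0.3097], E[r] = 2.6247, γ^t·E[r] = 0.630190, running G = 7.739900
t=5: π = [0.2415, 0.2170, 0.2319, 0.3096], E[r] = 2.6245, γ^t·E[r] = 0.441105, running G = 8.181005
t=6: π = [0.2415, 0.2170, 0.2319, 0.3096], E[r] = 2.6245, γ^t·E[r] = 0.308765, running G = 8.489769
t=7: π = [0.2415, 0.2170, 0.2319, 0.3096], E[r] = 2.6245, γ^t·E[r] = 0.216136, running G = 8.705906
t=8: π = [0.2415, 0.2170, 0.2319, 0.3096], E[r] = 2.6245, γ^t·E[r] = 0.151295, running G = 8.857201

G = 8.8572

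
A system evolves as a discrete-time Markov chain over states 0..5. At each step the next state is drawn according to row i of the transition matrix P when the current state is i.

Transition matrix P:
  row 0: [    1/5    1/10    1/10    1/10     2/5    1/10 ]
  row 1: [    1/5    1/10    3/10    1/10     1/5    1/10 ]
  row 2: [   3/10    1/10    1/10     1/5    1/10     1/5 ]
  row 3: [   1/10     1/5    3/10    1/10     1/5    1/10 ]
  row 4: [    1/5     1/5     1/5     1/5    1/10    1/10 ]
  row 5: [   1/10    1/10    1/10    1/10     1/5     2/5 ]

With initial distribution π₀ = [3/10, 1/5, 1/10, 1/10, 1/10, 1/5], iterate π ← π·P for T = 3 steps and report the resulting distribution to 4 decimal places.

t=0: π = [0.3000, 0.2000, 0.1000, 0.1000, 0.1000, 0.2000]
t=1: π = [0.1800, 0.1200, 0.1700, 0.1200, 0.2400, 0.1700]
t=2: π = [0.1880, 0.1360, 0.1720, 0.1410, 0.1950, 0.1680]
t=3: π = [0.1863, 0.1336, 0.1749, 0.1367, 0.2009, 0.1676]

π = [0.1863, 0.1336, 0.1749, 0.1367, 0.2009, 0.1676]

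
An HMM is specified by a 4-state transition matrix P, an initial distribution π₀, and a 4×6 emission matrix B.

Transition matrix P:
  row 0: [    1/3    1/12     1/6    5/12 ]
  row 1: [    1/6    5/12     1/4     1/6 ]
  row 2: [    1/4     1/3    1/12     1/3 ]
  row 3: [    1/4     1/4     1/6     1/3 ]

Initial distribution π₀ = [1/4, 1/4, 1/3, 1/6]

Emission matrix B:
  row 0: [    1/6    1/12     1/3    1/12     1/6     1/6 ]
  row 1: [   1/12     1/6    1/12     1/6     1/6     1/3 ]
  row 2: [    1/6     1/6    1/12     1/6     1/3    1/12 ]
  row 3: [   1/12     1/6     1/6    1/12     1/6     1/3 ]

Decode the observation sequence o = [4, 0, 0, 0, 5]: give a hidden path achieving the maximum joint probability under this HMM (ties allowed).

path = [2, 0, 0, 0, 3]

t=0: δ = [4.167e-02, 4.167e-02, 1.111e-01, 2.778e-02]  (obs o_0=4)
t=1: δ = [4.630e-03, 3.086e-03, 1.736e-03, 3.086e-03]  ψ = [2, 2, 1, 2]  (obs o_1=0)
t=2: δ = [2.572e-04, 1.072e-04, 1.286e-04, 1.608e-04]  ψ = [0, 1, 0, 0]  (obs o_2=0)
t=3: δ = [1.429e-05, 3.721e-06, 7.144e-06, 8.931e-06]  ψ = [0, 1, 0, 0]  (obs o_3=0)
t=4: δ = [7.938e-07, 7.938e-07, 1.985e-07, 1.985e-06]  ψ = [0, 2, 0, 0]  (obs o_4=5)
backtrack: best end state = 3; path = [2, 0, 0, 0, 3]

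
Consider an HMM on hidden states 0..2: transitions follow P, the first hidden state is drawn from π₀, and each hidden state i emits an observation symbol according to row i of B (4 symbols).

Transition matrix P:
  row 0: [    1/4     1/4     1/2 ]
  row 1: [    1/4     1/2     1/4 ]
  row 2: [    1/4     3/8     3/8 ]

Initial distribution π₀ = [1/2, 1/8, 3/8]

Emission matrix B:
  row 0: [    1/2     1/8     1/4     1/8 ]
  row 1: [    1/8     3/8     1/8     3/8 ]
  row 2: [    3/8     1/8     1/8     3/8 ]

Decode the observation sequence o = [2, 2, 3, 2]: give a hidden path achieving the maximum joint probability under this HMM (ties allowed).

t=0: δ = [1.250e-01, 1.562e-02, 4.688e-02]  (obs o_0=2)
t=1: δ = [7.812e-03, 3.906e-03, 7.812e-03]  ψ = [0, 0, 0]  (obs o_1=2)
t=2: δ = [2.441e-04, 1.099e-03, 1.465e-03]  ψ = [0, 2, 0]  (obs o_2=3)
t=3: δ = [9.155e-05, 6.866e-05, 6.866e-05]  ψ = [2, 1, 2]  (obs o_3=2)
backtrack: best end state = 0; path = [0, 0, 2, 0]

path = [0, 0, 2, 0]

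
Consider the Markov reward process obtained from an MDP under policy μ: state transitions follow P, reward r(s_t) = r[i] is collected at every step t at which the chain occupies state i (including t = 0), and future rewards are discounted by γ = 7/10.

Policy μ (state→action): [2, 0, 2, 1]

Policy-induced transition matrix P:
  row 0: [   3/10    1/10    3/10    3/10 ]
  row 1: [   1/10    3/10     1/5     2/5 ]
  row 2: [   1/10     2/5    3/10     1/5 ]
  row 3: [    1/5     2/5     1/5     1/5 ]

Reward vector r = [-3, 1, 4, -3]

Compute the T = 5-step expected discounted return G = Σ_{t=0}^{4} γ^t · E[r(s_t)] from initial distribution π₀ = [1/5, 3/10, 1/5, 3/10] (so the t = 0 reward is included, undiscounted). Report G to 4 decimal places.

G = -0.4992

t=0: π = [0.2000, 0.3000, 0.2000, 0.3000], E[r] = -0.4000, γ^t·E[r] = -0.400000, running G = -0.400000
t=1: π = [0.1700, 0.3100, 0.2400, 0.2800], E[r] = -0.0800, γ^t·E[r] = -0.056000, running G = -0.456000
t=2: π = [0.1620, 0.3180, 0.2410, 0.2790], E[r] = -0.0410, γ^t·E[r] = -0.020090, running G = -0.476090
t=3: π = [0.1603, 0.3196, 0.2403, 0.2798], E[r] = -0.0395, γ^t·E[r] = -0.013549, running G = -0.489639
t=4: π = [0.1600, 0.3200, 0.2401, 0.2800], E[r] = -0.0398, γ^t·E[r] = -0.009551, running G = -0.499190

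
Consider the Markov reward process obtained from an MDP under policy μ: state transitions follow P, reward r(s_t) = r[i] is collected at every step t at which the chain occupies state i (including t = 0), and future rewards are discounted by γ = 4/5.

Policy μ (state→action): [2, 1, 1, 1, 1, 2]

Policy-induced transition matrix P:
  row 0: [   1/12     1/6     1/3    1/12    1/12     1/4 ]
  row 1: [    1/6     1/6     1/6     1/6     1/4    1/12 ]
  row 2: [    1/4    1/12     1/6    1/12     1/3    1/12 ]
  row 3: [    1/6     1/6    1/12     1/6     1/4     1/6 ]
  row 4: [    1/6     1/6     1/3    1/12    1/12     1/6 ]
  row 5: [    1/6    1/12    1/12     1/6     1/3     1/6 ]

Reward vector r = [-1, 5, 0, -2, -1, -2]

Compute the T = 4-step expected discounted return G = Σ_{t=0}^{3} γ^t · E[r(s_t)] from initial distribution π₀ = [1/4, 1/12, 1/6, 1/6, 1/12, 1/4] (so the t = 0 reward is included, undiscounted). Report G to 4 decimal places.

G = -1.2786

t=0: π = [0.2500, 0.0833, 0.1667, 0.1667, 0.0833, 0.2500], E[r] = -0.7500, γ^t·E[r] = -0.750000, running G = -0.750000
t=1: π = [0.1597, 0.1319, 0.1875, 0.1250, 0.2292, 0.1667], E[r] = -0.3125, γ^t·E[r] = -0.250000, running G = -1.000000
t=2: π = [0.1690, 0.1372, 0.2072, 0.1186, 0.2147, 0.1534], E[r] = -0.2419, γ^t·E[r] = -0.154815, running G = -1.154815
t=3: π = [0.1698, 0.1366, 0.2079, 0.1174, 0.2161, 0.1521], E[r] = -0.2418, γ^t·E[r] = -0.123802, running G = -1.278617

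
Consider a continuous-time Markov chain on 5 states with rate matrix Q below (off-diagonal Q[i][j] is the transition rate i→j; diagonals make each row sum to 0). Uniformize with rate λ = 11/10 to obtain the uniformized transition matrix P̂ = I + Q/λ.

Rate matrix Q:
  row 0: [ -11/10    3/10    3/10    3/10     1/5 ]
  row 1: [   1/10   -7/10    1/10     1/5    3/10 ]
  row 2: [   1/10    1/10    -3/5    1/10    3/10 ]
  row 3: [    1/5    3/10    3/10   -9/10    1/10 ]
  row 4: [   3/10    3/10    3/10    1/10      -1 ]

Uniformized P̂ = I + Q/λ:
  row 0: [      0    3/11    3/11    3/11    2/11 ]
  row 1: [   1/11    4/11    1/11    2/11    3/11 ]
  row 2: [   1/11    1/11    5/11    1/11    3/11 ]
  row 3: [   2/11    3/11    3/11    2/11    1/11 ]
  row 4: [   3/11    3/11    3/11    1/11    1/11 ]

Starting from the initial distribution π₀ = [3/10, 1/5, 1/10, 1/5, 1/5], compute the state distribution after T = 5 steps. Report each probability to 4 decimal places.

t=0: π = [0.3000, 0.2000, 0.1000, 0.2000, 0.2000]
t=1: π = [0.1182, 0.2727, 0.2545, 0.1818, 0.1727]
t=2: π = [0.1281, 0.2512, 0.2694, 0.1537, 0.1975]
t=3: π = [0.1292, 0.2466, 0.2760, 0.1510, 0.1972]
t=4: π = [0.1288, 0.2450, 0.2781, 0.1505, 0.1977]
t=5: π = [0.1288, 0.2444, 0.2788, 0.1503, 0.1977]

π = [0.1288, 0.2444, 0.2788, 0.1503, 0.1977]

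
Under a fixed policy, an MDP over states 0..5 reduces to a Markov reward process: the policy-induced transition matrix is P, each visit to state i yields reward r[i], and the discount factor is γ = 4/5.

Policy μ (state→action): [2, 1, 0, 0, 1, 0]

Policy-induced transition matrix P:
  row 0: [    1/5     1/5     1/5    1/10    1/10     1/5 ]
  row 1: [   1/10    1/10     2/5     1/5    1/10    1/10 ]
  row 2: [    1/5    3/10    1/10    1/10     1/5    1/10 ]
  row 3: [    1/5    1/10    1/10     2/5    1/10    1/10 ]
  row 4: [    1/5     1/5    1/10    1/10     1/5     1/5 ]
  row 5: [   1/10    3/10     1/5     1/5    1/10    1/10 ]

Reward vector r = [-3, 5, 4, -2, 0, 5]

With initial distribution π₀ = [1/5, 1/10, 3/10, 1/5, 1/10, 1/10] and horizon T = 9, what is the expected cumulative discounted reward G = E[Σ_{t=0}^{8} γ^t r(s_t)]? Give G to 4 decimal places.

G = 6.1306

t=0: π = [0.2000, 0.1000, 0.3000, 0.2000, 0.1000, 0.1000], E[r] = 1.2000, γ^t·E[r] = 1.200000, running G = 1.200000
t=1: π = [0.1800, 0.2100, 0.1600, 0.1800, 0.1400, 0.1300], E[r] = 1.4400, γ^t·E[r] = 1.152000, running G = 2.352000
t=2: π = [0.1660, 0.1900, 0.1940, 0.1880, 0.1300, 0.1320], E[r] = 1.5120, γ^t·E[r] = 0.967680, running G = 3.319680
t=3: π = [0.1678, 0.1948, 0.1868, 0.1886, 0.1324, 0.1296], E[r] = 1.4886, γ^t·E[r] = 0.762163, running G = 4.081843
t=4: π = [0.1676, 0.1933, 0.1882, 0.1890, 0.1319, 0.1300], E[r] = 1.4886, γ^t·E[r] = 0.609731, running G = 4.691574
t=5: π = [0.1677, 0.1936, 0.1877, 0.1890, 0.1320, 0.1299], E[r] = 1.4876, γ^t·E[r] = 0.487454, running G = 5.179028
t=6: π = [0.1676, 0.1935, 0.1878, 0.1891, 0.1320, 0.1300], E[r] = 1.4877, γ^t·E[r] = 0.389980, running G = 5.569008
t=7: π = [0.1677, 0.1935, 0.1878, 0.1891, 0.1320, 0.1300], E[r] = 1.4876, γ^t·E[r] = 0.311970, running G = 5.880979
t=8: π = [0.1677, 0.1935, 0.1878, 0.1891, 0.1320, 0.1300], E[r] = 1.4876, γ^t·E[r] = 0.249577, running G = 6.130555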